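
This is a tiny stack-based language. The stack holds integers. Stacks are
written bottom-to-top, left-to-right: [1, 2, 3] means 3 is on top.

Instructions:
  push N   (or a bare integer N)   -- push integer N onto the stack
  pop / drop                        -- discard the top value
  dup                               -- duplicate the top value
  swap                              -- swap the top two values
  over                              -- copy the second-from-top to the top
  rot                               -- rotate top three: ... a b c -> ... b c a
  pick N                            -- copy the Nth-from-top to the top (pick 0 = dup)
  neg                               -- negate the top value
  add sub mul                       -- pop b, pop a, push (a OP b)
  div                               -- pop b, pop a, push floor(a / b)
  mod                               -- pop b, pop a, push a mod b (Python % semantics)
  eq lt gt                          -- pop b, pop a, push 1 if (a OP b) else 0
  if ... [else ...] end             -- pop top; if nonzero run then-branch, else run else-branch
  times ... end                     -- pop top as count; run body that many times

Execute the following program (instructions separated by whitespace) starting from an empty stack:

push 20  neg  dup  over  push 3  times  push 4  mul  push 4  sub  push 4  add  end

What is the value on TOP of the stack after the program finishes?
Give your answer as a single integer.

After 'push 20': [20]
After 'neg': [-20]
After 'dup': [-20, -20]
After 'over': [-20, -20, -20]
After 'push 3': [-20, -20, -20, 3]
After 'times': [-20, -20, -20]
After 'push 4': [-20, -20, -20, 4]
After 'mul': [-20, -20, -80]
After 'push 4': [-20, -20, -80, 4]
After 'sub': [-20, -20, -84]
  ...
After 'push 4': [-20, -20, -320, 4]
After 'sub': [-20, -20, -324]
After 'push 4': [-20, -20, -324, 4]
After 'add': [-20, -20, -320]
After 'push 4': [-20, -20, -320, 4]
After 'mul': [-20, -20, -1280]
After 'push 4': [-20, -20, -1280, 4]
After 'sub': [-20, -20, -1284]
After 'push 4': [-20, -20, -1284, 4]
After 'add': [-20, -20, -1280]

Answer: -1280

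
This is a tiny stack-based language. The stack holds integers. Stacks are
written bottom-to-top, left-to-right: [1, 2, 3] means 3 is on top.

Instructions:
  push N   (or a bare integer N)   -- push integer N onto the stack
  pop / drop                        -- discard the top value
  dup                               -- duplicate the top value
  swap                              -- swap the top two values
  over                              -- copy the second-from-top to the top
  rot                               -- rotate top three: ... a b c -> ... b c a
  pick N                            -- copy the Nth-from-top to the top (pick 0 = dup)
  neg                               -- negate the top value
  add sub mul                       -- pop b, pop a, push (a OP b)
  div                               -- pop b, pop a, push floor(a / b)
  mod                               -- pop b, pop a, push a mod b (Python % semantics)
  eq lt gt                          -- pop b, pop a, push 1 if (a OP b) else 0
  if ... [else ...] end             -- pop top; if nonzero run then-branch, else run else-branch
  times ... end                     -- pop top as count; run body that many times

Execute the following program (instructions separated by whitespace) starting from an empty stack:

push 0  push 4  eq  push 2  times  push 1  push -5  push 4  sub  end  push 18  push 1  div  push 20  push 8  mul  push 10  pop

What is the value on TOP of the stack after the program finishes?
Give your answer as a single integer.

Answer: 160

Derivation:
After 'push 0': [0]
After 'push 4': [0, 4]
After 'eq': [0]
After 'push 2': [0, 2]
After 'times': [0]
After 'push 1': [0, 1]
After 'push -5': [0, 1, -5]
After 'push 4': [0, 1, -5, 4]
After 'sub': [0, 1, -9]
After 'push 1': [0, 1, -9, 1]
  ...
After 'push 4': [0, 1, -9, 1, -5, 4]
After 'sub': [0, 1, -9, 1, -9]
After 'push 18': [0, 1, -9, 1, -9, 18]
After 'push 1': [0, 1, -9, 1, -9, 18, 1]
After 'div': [0, 1, -9, 1, -9, 18]
After 'push 20': [0, 1, -9, 1, -9, 18, 20]
After 'push 8': [0, 1, -9, 1, -9, 18, 20, 8]
After 'mul': [0, 1, -9, 1, -9, 18, 160]
After 'push 10': [0, 1, -9, 1, -9, 18, 160, 10]
After 'pop': [0, 1, -9, 1, -9, 18, 160]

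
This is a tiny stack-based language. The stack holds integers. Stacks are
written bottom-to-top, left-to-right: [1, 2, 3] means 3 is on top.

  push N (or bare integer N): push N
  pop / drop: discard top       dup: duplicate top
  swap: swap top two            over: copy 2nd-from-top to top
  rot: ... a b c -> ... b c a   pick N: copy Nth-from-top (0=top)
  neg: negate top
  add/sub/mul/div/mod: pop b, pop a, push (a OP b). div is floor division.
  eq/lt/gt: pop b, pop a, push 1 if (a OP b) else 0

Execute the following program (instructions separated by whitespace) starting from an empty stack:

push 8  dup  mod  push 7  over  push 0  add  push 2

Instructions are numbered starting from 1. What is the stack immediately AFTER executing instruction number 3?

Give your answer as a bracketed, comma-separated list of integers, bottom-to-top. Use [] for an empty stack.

Step 1 ('push 8'): [8]
Step 2 ('dup'): [8, 8]
Step 3 ('mod'): [0]

Answer: [0]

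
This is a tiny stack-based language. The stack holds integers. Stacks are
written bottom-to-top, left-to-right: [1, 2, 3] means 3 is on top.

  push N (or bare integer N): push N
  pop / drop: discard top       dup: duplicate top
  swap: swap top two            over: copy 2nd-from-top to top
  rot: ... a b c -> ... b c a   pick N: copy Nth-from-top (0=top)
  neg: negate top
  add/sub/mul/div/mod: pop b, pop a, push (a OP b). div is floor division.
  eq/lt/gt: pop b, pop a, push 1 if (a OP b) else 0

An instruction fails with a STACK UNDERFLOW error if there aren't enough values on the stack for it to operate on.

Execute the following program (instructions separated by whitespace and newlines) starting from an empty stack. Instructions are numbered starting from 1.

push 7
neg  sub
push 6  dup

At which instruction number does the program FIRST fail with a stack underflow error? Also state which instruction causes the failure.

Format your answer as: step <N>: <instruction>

Step 1 ('push 7'): stack = [7], depth = 1
Step 2 ('neg'): stack = [-7], depth = 1
Step 3 ('sub'): needs 2 value(s) but depth is 1 — STACK UNDERFLOW

Answer: step 3: sub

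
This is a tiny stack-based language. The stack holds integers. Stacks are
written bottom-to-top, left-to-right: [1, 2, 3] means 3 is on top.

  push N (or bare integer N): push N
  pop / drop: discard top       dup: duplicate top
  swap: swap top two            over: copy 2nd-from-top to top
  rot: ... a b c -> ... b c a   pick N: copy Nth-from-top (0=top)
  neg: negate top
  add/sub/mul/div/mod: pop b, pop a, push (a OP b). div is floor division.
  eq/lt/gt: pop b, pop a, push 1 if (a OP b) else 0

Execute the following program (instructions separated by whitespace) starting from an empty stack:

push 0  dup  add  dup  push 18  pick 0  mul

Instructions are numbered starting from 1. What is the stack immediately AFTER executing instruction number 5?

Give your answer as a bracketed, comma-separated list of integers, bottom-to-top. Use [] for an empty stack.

Step 1 ('push 0'): [0]
Step 2 ('dup'): [0, 0]
Step 3 ('add'): [0]
Step 4 ('dup'): [0, 0]
Step 5 ('push 18'): [0, 0, 18]

Answer: [0, 0, 18]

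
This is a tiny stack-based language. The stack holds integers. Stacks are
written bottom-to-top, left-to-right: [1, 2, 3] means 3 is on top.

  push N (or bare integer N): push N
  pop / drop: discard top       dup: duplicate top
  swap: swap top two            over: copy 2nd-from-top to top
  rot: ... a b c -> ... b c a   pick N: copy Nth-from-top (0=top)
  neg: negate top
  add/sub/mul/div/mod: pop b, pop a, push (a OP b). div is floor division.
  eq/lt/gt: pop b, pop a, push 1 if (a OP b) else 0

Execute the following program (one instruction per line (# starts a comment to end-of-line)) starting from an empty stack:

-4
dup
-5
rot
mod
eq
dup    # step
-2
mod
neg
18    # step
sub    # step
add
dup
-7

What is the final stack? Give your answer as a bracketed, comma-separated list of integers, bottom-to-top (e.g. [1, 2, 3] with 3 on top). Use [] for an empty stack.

After 'push -4': [-4]
After 'dup': [-4, -4]
After 'push -5': [-4, -4, -5]
After 'rot': [-4, -5, -4]
After 'mod': [-4, -1]
After 'eq': [0]
After 'dup': [0, 0]
After 'push -2': [0, 0, -2]
After 'mod': [0, 0]
After 'neg': [0, 0]
After 'push 18': [0, 0, 18]
After 'sub': [0, -18]
After 'add': [-18]
After 'dup': [-18, -18]
After 'push -7': [-18, -18, -7]

Answer: [-18, -18, -7]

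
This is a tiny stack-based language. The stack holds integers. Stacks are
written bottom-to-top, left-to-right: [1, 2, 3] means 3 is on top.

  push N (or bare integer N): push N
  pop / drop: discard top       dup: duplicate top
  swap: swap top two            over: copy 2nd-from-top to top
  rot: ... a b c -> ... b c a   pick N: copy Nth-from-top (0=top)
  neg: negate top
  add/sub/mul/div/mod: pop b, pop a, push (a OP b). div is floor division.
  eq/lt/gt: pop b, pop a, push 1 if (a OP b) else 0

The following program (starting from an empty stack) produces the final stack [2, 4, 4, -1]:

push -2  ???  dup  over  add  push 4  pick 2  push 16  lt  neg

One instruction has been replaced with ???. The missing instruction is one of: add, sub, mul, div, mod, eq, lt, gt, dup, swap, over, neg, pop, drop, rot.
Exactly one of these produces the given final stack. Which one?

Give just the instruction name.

Stack before ???: [-2]
Stack after ???:  [2]
The instruction that transforms [-2] -> [2] is: neg

Answer: neg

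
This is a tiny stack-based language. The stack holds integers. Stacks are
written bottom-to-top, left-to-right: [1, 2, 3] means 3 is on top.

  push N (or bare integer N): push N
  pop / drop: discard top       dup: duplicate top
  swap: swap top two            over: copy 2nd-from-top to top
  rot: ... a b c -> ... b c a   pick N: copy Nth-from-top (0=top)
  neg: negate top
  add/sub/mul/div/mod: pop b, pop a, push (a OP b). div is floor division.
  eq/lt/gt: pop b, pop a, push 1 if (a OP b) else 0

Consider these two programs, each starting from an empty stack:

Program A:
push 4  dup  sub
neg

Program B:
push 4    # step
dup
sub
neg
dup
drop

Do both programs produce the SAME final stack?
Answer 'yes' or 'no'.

Answer: yes

Derivation:
Program A trace:
  After 'push 4': [4]
  After 'dup': [4, 4]
  After 'sub': [0]
  After 'neg': [0]
Program A final stack: [0]

Program B trace:
  After 'push 4': [4]
  After 'dup': [4, 4]
  After 'sub': [0]
  After 'neg': [0]
  After 'dup': [0, 0]
  After 'drop': [0]
Program B final stack: [0]
Same: yes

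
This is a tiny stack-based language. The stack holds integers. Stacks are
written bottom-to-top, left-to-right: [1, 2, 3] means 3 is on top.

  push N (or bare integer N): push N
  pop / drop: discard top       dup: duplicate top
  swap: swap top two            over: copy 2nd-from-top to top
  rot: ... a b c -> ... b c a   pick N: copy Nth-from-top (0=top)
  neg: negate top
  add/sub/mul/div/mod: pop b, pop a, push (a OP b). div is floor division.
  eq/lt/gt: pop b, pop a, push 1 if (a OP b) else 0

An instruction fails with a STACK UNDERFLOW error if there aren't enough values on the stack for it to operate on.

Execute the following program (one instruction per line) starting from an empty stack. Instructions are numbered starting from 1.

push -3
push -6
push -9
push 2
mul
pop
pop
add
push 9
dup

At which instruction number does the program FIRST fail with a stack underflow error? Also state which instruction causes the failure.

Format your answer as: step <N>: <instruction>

Answer: step 8: add

Derivation:
Step 1 ('push -3'): stack = [-3], depth = 1
Step 2 ('push -6'): stack = [-3, -6], depth = 2
Step 3 ('push -9'): stack = [-3, -6, -9], depth = 3
Step 4 ('push 2'): stack = [-3, -6, -9, 2], depth = 4
Step 5 ('mul'): stack = [-3, -6, -18], depth = 3
Step 6 ('pop'): stack = [-3, -6], depth = 2
Step 7 ('pop'): stack = [-3], depth = 1
Step 8 ('add'): needs 2 value(s) but depth is 1 — STACK UNDERFLOW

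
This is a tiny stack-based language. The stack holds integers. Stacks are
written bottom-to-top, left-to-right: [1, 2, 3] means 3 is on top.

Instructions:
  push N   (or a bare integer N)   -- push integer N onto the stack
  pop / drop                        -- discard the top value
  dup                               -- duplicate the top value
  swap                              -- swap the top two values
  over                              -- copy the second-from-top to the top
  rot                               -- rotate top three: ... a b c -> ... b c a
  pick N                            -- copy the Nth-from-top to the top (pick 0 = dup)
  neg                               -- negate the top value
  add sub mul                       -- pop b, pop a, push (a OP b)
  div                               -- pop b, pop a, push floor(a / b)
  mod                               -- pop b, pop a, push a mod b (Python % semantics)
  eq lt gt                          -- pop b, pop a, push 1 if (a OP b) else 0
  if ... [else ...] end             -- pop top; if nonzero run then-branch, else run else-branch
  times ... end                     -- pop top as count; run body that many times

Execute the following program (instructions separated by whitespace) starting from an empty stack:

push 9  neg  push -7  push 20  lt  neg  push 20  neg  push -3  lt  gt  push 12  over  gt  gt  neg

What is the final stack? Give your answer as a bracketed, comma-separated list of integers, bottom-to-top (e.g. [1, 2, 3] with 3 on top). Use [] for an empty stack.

After 'push 9': [9]
After 'neg': [-9]
After 'push -7': [-9, -7]
After 'push 20': [-9, -7, 20]
After 'lt': [-9, 1]
After 'neg': [-9, -1]
After 'push 20': [-9, -1, 20]
After 'neg': [-9, -1, -20]
After 'push -3': [-9, -1, -20, -3]
After 'lt': [-9, -1, 1]
After 'gt': [-9, 0]
After 'push 12': [-9, 0, 12]
After 'over': [-9, 0, 12, 0]
After 'gt': [-9, 0, 1]
After 'gt': [-9, 0]
After 'neg': [-9, 0]

Answer: [-9, 0]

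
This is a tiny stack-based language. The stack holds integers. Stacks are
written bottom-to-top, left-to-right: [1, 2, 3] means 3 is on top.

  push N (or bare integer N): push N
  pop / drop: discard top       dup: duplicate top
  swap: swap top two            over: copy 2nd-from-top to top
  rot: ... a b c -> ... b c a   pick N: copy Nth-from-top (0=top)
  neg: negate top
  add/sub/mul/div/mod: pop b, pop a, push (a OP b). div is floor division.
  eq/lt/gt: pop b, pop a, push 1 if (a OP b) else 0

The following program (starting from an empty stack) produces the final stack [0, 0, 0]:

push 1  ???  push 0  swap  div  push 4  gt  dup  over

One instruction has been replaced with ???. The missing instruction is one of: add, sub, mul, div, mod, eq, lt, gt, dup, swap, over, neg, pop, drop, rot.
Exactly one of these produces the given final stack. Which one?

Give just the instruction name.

Stack before ???: [1]
Stack after ???:  [-1]
The instruction that transforms [1] -> [-1] is: neg

Answer: neg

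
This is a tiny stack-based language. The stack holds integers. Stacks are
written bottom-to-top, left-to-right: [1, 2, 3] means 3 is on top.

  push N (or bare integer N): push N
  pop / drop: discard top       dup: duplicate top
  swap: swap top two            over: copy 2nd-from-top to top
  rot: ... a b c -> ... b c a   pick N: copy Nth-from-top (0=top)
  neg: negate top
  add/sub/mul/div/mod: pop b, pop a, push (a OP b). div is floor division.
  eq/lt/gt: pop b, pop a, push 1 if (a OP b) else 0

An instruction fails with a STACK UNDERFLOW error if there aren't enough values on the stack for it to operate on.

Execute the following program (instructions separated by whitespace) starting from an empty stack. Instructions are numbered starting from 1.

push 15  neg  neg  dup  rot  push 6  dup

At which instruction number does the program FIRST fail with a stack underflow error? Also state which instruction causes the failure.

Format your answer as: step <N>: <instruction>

Step 1 ('push 15'): stack = [15], depth = 1
Step 2 ('neg'): stack = [-15], depth = 1
Step 3 ('neg'): stack = [15], depth = 1
Step 4 ('dup'): stack = [15, 15], depth = 2
Step 5 ('rot'): needs 3 value(s) but depth is 2 — STACK UNDERFLOW

Answer: step 5: rot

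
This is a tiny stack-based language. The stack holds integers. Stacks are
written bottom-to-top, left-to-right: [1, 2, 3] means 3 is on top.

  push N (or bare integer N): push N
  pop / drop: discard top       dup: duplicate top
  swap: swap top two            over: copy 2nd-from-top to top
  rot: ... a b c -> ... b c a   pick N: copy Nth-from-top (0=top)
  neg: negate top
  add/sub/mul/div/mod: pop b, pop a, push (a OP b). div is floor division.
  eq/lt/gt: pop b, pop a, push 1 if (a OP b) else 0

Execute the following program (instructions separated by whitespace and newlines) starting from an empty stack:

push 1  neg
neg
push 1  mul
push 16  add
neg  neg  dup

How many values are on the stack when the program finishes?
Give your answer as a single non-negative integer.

After 'push 1': stack = [1] (depth 1)
After 'neg': stack = [-1] (depth 1)
After 'neg': stack = [1] (depth 1)
After 'push 1': stack = [1, 1] (depth 2)
After 'mul': stack = [1] (depth 1)
After 'push 16': stack = [1, 16] (depth 2)
After 'add': stack = [17] (depth 1)
After 'neg': stack = [-17] (depth 1)
After 'neg': stack = [17] (depth 1)
After 'dup': stack = [17, 17] (depth 2)

Answer: 2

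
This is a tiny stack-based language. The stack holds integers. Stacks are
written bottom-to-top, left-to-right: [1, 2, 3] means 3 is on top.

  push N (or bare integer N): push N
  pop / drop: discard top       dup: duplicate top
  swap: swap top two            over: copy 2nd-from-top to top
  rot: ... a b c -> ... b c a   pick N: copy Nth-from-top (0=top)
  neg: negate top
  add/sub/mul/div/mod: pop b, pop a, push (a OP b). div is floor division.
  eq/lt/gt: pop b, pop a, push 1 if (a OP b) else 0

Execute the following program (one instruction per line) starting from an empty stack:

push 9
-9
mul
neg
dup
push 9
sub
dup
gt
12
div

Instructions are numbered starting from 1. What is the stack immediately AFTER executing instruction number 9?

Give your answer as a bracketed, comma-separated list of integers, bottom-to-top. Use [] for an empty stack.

Answer: [81, 0]

Derivation:
Step 1 ('push 9'): [9]
Step 2 ('-9'): [9, -9]
Step 3 ('mul'): [-81]
Step 4 ('neg'): [81]
Step 5 ('dup'): [81, 81]
Step 6 ('push 9'): [81, 81, 9]
Step 7 ('sub'): [81, 72]
Step 8 ('dup'): [81, 72, 72]
Step 9 ('gt'): [81, 0]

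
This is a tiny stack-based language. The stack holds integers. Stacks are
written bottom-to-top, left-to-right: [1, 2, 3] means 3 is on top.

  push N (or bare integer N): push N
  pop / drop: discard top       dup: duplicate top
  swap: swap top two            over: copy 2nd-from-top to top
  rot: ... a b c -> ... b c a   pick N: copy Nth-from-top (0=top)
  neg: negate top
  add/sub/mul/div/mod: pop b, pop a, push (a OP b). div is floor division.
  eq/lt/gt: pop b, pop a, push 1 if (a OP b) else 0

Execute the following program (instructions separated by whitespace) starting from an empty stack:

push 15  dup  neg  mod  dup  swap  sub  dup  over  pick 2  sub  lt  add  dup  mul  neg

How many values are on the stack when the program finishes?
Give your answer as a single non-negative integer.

After 'push 15': stack = [15] (depth 1)
After 'dup': stack = [15, 15] (depth 2)
After 'neg': stack = [15, -15] (depth 2)
After 'mod': stack = [0] (depth 1)
After 'dup': stack = [0, 0] (depth 2)
After 'swap': stack = [0, 0] (depth 2)
After 'sub': stack = [0] (depth 1)
After 'dup': stack = [0, 0] (depth 2)
After 'over': stack = [0, 0, 0] (depth 3)
After 'pick 2': stack = [0, 0, 0, 0] (depth 4)
After 'sub': stack = [0, 0, 0] (depth 3)
After 'lt': stack = [0, 0] (depth 2)
After 'add': stack = [0] (depth 1)
After 'dup': stack = [0, 0] (depth 2)
After 'mul': stack = [0] (depth 1)
After 'neg': stack = [0] (depth 1)

Answer: 1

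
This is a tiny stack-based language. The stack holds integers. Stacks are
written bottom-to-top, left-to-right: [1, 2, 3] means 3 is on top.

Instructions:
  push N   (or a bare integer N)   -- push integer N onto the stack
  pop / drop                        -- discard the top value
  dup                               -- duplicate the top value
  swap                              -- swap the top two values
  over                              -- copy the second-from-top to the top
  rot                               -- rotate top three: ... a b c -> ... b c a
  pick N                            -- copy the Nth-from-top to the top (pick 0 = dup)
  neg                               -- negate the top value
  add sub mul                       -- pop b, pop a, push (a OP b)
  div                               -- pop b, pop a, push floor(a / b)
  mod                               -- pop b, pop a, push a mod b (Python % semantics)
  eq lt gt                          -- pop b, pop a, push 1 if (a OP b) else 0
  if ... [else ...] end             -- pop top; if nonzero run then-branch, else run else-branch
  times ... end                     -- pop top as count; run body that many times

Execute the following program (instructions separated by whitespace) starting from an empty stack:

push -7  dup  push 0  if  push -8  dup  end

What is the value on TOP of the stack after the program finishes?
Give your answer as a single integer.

Answer: -7

Derivation:
After 'push -7': [-7]
After 'dup': [-7, -7]
After 'push 0': [-7, -7, 0]
After 'if': [-7, -7]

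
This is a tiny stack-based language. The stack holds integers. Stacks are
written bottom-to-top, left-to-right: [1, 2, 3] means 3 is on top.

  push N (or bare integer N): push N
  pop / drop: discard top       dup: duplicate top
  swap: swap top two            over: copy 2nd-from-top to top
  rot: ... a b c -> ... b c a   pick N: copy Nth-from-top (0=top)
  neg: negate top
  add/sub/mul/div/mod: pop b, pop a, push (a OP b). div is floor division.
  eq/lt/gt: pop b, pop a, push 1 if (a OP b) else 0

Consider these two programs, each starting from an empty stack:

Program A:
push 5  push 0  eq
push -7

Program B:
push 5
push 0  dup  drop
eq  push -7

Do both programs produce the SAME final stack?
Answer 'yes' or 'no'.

Answer: yes

Derivation:
Program A trace:
  After 'push 5': [5]
  After 'push 0': [5, 0]
  After 'eq': [0]
  After 'push -7': [0, -7]
Program A final stack: [0, -7]

Program B trace:
  After 'push 5': [5]
  After 'push 0': [5, 0]
  After 'dup': [5, 0, 0]
  After 'drop': [5, 0]
  After 'eq': [0]
  After 'push -7': [0, -7]
Program B final stack: [0, -7]
Same: yes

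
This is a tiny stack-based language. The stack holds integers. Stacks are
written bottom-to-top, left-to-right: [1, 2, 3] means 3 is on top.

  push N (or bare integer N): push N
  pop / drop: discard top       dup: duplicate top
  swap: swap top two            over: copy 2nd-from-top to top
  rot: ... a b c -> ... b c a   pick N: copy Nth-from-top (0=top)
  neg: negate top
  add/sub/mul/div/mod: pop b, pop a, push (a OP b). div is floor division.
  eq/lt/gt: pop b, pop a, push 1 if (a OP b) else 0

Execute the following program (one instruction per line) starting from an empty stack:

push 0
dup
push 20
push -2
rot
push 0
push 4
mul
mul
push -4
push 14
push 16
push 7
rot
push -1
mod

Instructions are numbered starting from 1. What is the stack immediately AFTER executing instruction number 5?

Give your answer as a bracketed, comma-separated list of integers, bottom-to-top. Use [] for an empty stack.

Answer: [0, 20, -2, 0]

Derivation:
Step 1 ('push 0'): [0]
Step 2 ('dup'): [0, 0]
Step 3 ('push 20'): [0, 0, 20]
Step 4 ('push -2'): [0, 0, 20, -2]
Step 5 ('rot'): [0, 20, -2, 0]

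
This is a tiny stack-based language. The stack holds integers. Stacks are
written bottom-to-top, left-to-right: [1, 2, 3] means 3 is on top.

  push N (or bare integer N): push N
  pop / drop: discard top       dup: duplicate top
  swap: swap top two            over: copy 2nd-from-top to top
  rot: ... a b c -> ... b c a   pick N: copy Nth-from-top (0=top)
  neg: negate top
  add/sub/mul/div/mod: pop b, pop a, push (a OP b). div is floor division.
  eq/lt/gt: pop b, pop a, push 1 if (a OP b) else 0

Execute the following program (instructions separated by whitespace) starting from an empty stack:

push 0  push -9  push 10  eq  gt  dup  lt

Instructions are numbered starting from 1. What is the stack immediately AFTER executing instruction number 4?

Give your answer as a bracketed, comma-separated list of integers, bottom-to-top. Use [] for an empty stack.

Step 1 ('push 0'): [0]
Step 2 ('push -9'): [0, -9]
Step 3 ('push 10'): [0, -9, 10]
Step 4 ('eq'): [0, 0]

Answer: [0, 0]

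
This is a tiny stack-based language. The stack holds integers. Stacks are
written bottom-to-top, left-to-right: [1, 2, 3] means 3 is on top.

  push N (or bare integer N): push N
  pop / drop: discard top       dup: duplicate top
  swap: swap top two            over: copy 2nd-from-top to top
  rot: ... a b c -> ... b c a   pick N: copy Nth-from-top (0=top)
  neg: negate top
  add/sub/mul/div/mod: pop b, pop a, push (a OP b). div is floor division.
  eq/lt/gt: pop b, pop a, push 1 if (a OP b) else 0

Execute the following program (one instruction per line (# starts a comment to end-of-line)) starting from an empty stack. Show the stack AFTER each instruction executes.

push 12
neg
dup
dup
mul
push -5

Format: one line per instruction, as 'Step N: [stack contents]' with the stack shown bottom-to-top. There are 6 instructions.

Step 1: [12]
Step 2: [-12]
Step 3: [-12, -12]
Step 4: [-12, -12, -12]
Step 5: [-12, 144]
Step 6: [-12, 144, -5]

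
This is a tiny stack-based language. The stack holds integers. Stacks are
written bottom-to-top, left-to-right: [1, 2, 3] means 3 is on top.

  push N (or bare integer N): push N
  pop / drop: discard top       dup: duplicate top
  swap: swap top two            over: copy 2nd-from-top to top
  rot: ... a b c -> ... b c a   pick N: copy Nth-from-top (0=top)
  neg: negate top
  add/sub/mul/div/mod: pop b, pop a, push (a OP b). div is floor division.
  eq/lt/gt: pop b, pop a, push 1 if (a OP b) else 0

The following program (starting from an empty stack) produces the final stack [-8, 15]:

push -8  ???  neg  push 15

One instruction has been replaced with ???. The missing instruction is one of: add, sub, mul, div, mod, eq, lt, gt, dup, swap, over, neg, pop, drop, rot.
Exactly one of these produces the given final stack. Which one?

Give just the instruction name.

Stack before ???: [-8]
Stack after ???:  [8]
The instruction that transforms [-8] -> [8] is: neg

Answer: neg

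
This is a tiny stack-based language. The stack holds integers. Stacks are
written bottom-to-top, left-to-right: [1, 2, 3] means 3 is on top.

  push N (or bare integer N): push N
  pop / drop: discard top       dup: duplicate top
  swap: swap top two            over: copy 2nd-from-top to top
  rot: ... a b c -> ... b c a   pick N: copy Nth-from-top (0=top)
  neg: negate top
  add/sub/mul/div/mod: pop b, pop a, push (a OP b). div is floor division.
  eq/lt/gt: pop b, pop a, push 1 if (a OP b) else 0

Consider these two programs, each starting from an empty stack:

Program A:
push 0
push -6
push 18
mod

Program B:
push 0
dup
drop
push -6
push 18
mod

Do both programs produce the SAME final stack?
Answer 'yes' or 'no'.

Program A trace:
  After 'push 0': [0]
  After 'push -6': [0, -6]
  After 'push 18': [0, -6, 18]
  After 'mod': [0, 12]
Program A final stack: [0, 12]

Program B trace:
  After 'push 0': [0]
  After 'dup': [0, 0]
  After 'drop': [0]
  After 'push -6': [0, -6]
  After 'push 18': [0, -6, 18]
  After 'mod': [0, 12]
Program B final stack: [0, 12]
Same: yes

Answer: yes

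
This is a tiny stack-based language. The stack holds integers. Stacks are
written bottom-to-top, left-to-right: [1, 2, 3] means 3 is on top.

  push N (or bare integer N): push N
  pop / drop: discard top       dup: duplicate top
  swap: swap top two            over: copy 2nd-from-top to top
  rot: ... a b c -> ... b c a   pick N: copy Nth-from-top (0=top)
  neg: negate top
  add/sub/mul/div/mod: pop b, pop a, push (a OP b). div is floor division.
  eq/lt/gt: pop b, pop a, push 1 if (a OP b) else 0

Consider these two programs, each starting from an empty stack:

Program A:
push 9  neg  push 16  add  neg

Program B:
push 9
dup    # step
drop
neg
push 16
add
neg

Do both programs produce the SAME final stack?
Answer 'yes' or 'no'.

Answer: yes

Derivation:
Program A trace:
  After 'push 9': [9]
  After 'neg': [-9]
  After 'push 16': [-9, 16]
  After 'add': [7]
  After 'neg': [-7]
Program A final stack: [-7]

Program B trace:
  After 'push 9': [9]
  After 'dup': [9, 9]
  After 'drop': [9]
  After 'neg': [-9]
  After 'push 16': [-9, 16]
  After 'add': [7]
  After 'neg': [-7]
Program B final stack: [-7]
Same: yes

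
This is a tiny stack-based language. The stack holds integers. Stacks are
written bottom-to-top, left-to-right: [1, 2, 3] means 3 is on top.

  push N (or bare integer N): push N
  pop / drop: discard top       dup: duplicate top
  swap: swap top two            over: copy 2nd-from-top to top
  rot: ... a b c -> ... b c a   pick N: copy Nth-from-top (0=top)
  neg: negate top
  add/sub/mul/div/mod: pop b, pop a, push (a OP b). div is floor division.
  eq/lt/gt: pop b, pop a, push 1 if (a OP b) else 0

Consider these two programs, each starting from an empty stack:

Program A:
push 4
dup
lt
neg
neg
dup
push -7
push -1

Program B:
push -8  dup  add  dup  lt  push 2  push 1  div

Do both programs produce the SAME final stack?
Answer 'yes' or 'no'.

Answer: no

Derivation:
Program A trace:
  After 'push 4': [4]
  After 'dup': [4, 4]
  After 'lt': [0]
  After 'neg': [0]
  After 'neg': [0]
  After 'dup': [0, 0]
  After 'push -7': [0, 0, -7]
  After 'push -1': [0, 0, -7, -1]
Program A final stack: [0, 0, -7, -1]

Program B trace:
  After 'push -8': [-8]
  After 'dup': [-8, -8]
  After 'add': [-16]
  After 'dup': [-16, -16]
  After 'lt': [0]
  After 'push 2': [0, 2]
  After 'push 1': [0, 2, 1]
  After 'div': [0, 2]
Program B final stack: [0, 2]
Same: no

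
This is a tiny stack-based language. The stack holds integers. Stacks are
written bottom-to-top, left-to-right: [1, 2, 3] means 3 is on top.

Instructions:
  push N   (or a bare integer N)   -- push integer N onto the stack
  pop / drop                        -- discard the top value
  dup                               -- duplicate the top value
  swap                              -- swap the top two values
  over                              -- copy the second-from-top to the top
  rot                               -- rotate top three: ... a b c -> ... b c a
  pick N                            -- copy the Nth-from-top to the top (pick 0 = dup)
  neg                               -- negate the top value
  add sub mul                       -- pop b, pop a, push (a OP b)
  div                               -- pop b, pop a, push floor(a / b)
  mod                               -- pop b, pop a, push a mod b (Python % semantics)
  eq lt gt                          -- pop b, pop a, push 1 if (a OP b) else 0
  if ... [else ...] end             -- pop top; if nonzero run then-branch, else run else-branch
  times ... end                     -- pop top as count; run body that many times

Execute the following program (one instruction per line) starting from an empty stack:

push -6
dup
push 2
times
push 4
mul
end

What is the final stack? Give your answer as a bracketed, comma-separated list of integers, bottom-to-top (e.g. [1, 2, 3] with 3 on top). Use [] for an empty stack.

Answer: [-6, -96]

Derivation:
After 'push -6': [-6]
After 'dup': [-6, -6]
After 'push 2': [-6, -6, 2]
After 'times': [-6, -6]
After 'push 4': [-6, -6, 4]
After 'mul': [-6, -24]
After 'push 4': [-6, -24, 4]
After 'mul': [-6, -96]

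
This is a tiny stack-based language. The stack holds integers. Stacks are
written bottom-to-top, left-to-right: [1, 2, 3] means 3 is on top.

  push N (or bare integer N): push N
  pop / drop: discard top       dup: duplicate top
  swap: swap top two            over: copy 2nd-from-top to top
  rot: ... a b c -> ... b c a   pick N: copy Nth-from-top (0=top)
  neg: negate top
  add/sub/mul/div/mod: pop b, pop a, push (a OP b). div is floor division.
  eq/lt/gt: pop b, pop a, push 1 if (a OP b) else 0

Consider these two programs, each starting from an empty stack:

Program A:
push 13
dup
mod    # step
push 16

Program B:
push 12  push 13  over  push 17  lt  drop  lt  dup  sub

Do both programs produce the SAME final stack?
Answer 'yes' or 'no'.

Program A trace:
  After 'push 13': [13]
  After 'dup': [13, 13]
  After 'mod': [0]
  After 'push 16': [0, 16]
Program A final stack: [0, 16]

Program B trace:
  After 'push 12': [12]
  After 'push 13': [12, 13]
  After 'over': [12, 13, 12]
  After 'push 17': [12, 13, 12, 17]
  After 'lt': [12, 13, 1]
  After 'drop': [12, 13]
  After 'lt': [1]
  After 'dup': [1, 1]
  After 'sub': [0]
Program B final stack: [0]
Same: no

Answer: no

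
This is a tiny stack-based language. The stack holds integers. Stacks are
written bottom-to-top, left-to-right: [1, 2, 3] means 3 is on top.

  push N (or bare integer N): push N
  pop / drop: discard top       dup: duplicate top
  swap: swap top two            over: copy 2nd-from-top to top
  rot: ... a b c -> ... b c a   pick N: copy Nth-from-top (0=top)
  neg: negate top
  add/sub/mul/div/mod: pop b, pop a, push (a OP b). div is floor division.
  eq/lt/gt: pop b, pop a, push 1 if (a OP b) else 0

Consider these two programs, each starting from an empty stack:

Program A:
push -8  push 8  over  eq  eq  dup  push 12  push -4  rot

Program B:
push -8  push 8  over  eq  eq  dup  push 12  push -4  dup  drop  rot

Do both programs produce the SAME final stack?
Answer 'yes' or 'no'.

Answer: yes

Derivation:
Program A trace:
  After 'push -8': [-8]
  After 'push 8': [-8, 8]
  After 'over': [-8, 8, -8]
  After 'eq': [-8, 0]
  After 'eq': [0]
  After 'dup': [0, 0]
  After 'push 12': [0, 0, 12]
  After 'push -4': [0, 0, 12, -4]
  After 'rot': [0, 12, -4, 0]
Program A final stack: [0, 12, -4, 0]

Program B trace:
  After 'push -8': [-8]
  After 'push 8': [-8, 8]
  After 'over': [-8, 8, -8]
  After 'eq': [-8, 0]
  After 'eq': [0]
  After 'dup': [0, 0]
  After 'push 12': [0, 0, 12]
  After 'push -4': [0, 0, 12, -4]
  After 'dup': [0, 0, 12, -4, -4]
  After 'drop': [0, 0, 12, -4]
  After 'rot': [0, 12, -4, 0]
Program B final stack: [0, 12, -4, 0]
Same: yes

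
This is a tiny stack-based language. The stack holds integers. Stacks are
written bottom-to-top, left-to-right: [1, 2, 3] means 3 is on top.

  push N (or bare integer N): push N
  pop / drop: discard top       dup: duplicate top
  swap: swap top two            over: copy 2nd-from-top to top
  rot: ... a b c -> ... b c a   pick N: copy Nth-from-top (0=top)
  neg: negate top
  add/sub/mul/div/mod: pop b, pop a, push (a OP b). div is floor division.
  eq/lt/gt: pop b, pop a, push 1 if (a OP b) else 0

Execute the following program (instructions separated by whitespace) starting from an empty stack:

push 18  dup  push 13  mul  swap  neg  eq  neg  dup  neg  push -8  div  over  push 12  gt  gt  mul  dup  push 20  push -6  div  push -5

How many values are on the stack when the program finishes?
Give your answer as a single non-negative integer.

After 'push 18': stack = [18] (depth 1)
After 'dup': stack = [18, 18] (depth 2)
After 'push 13': stack = [18, 18, 13] (depth 3)
After 'mul': stack = [18, 234] (depth 2)
After 'swap': stack = [234, 18] (depth 2)
After 'neg': stack = [234, -18] (depth 2)
After 'eq': stack = [0] (depth 1)
After 'neg': stack = [0] (depth 1)
After 'dup': stack = [0, 0] (depth 2)
After 'neg': stack = [0, 0] (depth 2)
  ...
After 'over': stack = [0, 0, 0] (depth 3)
After 'push 12': stack = [0, 0, 0, 12] (depth 4)
After 'gt': stack = [0, 0, 0] (depth 3)
After 'gt': stack = [0, 0] (depth 2)
After 'mul': stack = [0] (depth 1)
After 'dup': stack = [0, 0] (depth 2)
After 'push 20': stack = [0, 0, 20] (depth 3)
After 'push -6': stack = [0, 0, 20, -6] (depth 4)
After 'div': stack = [0, 0, -4] (depth 3)
After 'push -5': stack = [0, 0, -4, -5] (depth 4)

Answer: 4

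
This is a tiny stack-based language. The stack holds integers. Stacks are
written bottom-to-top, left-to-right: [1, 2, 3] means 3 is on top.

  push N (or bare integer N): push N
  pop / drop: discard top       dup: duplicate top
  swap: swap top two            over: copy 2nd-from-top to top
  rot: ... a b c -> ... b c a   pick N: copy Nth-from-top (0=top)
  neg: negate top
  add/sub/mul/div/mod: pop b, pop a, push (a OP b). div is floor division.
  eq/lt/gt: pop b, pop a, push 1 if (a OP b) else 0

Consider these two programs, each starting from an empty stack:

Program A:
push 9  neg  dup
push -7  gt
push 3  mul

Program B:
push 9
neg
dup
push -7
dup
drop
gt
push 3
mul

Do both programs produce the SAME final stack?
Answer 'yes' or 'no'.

Program A trace:
  After 'push 9': [9]
  After 'neg': [-9]
  After 'dup': [-9, -9]
  After 'push -7': [-9, -9, -7]
  After 'gt': [-9, 0]
  After 'push 3': [-9, 0, 3]
  After 'mul': [-9, 0]
Program A final stack: [-9, 0]

Program B trace:
  After 'push 9': [9]
  After 'neg': [-9]
  After 'dup': [-9, -9]
  After 'push -7': [-9, -9, -7]
  After 'dup': [-9, -9, -7, -7]
  After 'drop': [-9, -9, -7]
  After 'gt': [-9, 0]
  After 'push 3': [-9, 0, 3]
  After 'mul': [-9, 0]
Program B final stack: [-9, 0]
Same: yes

Answer: yes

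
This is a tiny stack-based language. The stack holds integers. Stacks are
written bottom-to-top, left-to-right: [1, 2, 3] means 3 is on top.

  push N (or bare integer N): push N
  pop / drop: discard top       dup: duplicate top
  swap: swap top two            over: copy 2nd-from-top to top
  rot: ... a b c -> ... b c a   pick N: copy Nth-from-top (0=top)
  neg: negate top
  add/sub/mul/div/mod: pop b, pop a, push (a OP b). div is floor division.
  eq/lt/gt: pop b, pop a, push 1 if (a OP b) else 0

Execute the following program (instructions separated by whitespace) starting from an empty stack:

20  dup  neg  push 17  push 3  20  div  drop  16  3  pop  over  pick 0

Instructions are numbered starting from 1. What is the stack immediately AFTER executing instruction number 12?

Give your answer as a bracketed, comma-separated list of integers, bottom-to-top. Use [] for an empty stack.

Step 1 ('20'): [20]
Step 2 ('dup'): [20, 20]
Step 3 ('neg'): [20, -20]
Step 4 ('push 17'): [20, -20, 17]
Step 5 ('push 3'): [20, -20, 17, 3]
Step 6 ('20'): [20, -20, 17, 3, 20]
Step 7 ('div'): [20, -20, 17, 0]
Step 8 ('drop'): [20, -20, 17]
Step 9 ('16'): [20, -20, 17, 16]
Step 10 ('3'): [20, -20, 17, 16, 3]
Step 11 ('pop'): [20, -20, 17, 16]
Step 12 ('over'): [20, -20, 17, 16, 17]

Answer: [20, -20, 17, 16, 17]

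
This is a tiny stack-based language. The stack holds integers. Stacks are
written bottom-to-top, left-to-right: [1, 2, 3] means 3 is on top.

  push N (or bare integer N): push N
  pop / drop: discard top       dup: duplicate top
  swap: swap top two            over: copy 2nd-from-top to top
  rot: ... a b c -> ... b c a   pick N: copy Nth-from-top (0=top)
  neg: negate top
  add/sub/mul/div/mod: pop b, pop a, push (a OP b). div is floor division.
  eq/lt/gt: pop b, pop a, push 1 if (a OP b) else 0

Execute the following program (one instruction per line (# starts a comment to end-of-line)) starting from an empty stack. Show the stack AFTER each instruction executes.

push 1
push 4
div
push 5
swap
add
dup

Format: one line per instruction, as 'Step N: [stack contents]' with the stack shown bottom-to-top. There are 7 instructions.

Step 1: [1]
Step 2: [1, 4]
Step 3: [0]
Step 4: [0, 5]
Step 5: [5, 0]
Step 6: [5]
Step 7: [5, 5]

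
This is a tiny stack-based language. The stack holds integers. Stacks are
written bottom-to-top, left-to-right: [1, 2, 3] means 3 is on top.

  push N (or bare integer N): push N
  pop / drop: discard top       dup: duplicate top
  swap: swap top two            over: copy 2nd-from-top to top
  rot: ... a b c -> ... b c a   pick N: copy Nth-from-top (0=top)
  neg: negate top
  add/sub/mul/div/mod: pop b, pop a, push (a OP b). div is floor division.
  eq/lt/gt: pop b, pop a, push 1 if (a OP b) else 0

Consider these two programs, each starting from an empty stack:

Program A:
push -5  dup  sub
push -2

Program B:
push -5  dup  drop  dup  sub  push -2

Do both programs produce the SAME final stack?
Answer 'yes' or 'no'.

Program A trace:
  After 'push -5': [-5]
  After 'dup': [-5, -5]
  After 'sub': [0]
  After 'push -2': [0, -2]
Program A final stack: [0, -2]

Program B trace:
  After 'push -5': [-5]
  After 'dup': [-5, -5]
  After 'drop': [-5]
  After 'dup': [-5, -5]
  After 'sub': [0]
  After 'push -2': [0, -2]
Program B final stack: [0, -2]
Same: yes

Answer: yes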